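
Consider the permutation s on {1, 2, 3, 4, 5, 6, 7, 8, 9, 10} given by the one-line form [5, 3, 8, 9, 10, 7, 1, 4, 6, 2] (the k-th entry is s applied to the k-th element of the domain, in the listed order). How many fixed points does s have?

No element satisfies s(x) = x, so there are 0 fixed points.

0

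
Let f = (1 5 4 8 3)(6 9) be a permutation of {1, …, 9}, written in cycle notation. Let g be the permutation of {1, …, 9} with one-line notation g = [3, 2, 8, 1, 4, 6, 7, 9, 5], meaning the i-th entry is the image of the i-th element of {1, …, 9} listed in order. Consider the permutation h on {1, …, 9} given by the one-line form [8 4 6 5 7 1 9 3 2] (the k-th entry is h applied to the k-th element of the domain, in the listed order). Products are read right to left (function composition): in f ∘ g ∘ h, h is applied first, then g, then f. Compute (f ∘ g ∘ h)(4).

8

(f ∘ g ∘ h)(4) = f(g(h(4))). h(4) = 5, then g(5) = 4, then f(4) = 8, so the result is 8.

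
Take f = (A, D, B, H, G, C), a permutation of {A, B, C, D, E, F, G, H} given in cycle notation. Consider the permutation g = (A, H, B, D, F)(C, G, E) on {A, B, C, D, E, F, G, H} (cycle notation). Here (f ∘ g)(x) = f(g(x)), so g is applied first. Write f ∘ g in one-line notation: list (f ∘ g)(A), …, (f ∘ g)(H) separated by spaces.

G B C F A D E H

(f ∘ g)(x) = f(g(x)). Computing each image: f(g(A)) = f(H) = G, f(g(B)) = f(D) = B, f(g(C)) = f(G) = C, f(g(D)) = f(F) = F, f(g(E)) = f(C) = A, f(g(F)) = f(A) = D, f(g(G)) = f(E) = E, f(g(H)) = f(B) = H.
Hence f ∘ g = [G B C F A D E H].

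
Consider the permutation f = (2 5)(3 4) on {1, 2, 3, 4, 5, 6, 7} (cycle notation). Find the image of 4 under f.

4 appears in (3 4); the next entry (wrapping around) is 3.

3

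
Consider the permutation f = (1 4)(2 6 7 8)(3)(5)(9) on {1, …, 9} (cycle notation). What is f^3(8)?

7

8 lies in the 4-cycle (2 6 7 8).
Advancing 3 steps from 8: 8 → 2 → 6 → 7.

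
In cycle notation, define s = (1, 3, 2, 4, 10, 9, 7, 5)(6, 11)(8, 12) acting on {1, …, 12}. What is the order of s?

The disjoint cycles have lengths 8, 2, 2.
Since disjoint cycles commute, ord(s) = lcm(8, 2, 2) = 8.

8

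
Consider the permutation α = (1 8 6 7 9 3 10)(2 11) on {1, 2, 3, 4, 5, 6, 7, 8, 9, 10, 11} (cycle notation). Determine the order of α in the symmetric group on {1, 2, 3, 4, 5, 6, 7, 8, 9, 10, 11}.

The cycle type of α is (7, 2, 1, 1).
The order is lcm(7, 2) = 14.

14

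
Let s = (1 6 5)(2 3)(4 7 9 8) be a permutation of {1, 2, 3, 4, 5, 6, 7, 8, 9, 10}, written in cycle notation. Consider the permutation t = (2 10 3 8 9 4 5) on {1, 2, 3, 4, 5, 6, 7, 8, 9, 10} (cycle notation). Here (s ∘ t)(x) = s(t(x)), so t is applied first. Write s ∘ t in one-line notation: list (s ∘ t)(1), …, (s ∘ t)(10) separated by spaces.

Chase each element through t then s: 1 → 1 → 6; 2 → 10 → 10; 3 → 8 → 4; 4 → 5 → 1; 5 → 2 → 3; 6 → 6 → 5; 7 → 7 → 9; 8 → 9 → 8; 9 → 4 → 7; 10 → 3 → 2.
So s ∘ t in one-line form is 6 10 4 1 3 5 9 8 7 2.

6 10 4 1 3 5 9 8 7 2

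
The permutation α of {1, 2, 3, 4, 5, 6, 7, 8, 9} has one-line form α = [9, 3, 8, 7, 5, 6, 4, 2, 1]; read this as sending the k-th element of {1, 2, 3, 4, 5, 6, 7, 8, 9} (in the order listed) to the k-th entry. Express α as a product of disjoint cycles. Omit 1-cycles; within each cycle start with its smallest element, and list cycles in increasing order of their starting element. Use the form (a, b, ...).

Iterating α from 1 gives 1 → 9 → 1; that is the 2-cycle (1, 9).
Continuing from each remaining unvisited element yields (1, 9)(2, 3, 8)(4, 7).

(1, 9)(2, 3, 8)(4, 7)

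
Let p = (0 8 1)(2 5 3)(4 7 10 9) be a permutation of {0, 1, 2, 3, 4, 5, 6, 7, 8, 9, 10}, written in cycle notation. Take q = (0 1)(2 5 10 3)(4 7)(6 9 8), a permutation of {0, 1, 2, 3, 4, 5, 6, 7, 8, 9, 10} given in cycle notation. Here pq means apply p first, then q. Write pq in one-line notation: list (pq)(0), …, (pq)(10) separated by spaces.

6 1 10 5 4 2 9 3 0 7 8

(pq)(x) = q(p(x)). Computing each image: q(p(0)) = q(8) = 6, q(p(1)) = q(0) = 1, q(p(2)) = q(5) = 10, q(p(3)) = q(2) = 5, q(p(4)) = q(7) = 4, q(p(5)) = q(3) = 2, q(p(6)) = q(6) = 9, q(p(7)) = q(10) = 3, q(p(8)) = q(1) = 0, q(p(9)) = q(4) = 7, q(p(10)) = q(9) = 8.
Hence pq = [6 1 10 5 4 2 9 3 0 7 8].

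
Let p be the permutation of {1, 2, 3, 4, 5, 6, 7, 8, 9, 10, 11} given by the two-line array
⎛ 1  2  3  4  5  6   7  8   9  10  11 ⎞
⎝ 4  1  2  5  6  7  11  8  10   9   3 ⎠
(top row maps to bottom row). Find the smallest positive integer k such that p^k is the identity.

8

Writing p as disjoint cycles, the cycle lengths are 8, 2, 1.
The order is lcm(8, 2) = 8.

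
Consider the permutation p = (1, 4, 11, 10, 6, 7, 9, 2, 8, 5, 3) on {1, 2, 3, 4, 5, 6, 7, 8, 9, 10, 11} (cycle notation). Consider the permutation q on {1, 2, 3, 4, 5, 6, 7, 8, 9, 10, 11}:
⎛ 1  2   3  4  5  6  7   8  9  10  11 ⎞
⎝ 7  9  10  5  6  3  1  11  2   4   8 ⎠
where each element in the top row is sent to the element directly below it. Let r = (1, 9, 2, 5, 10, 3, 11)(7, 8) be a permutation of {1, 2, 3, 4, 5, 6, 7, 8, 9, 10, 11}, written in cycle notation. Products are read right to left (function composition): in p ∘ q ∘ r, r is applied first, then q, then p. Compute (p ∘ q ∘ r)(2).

Chase 2: r(2) = 5; q(5) = 6; p(6) = 7. Hence (p ∘ q ∘ r)(2) = 7.

7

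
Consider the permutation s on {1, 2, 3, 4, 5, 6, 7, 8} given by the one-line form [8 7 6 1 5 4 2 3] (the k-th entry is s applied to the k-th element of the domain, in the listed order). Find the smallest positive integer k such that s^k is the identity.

The disjoint-cycle form of s has cycle lengths 5, 2, 1.
The order of s is the least common multiple of its cycle lengths: lcm(5, 2) = 10.

10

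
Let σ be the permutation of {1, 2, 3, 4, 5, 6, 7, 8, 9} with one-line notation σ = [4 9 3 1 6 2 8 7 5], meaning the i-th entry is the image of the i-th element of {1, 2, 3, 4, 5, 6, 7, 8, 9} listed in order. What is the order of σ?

Writing σ as disjoint cycles, the cycle lengths are 4, 2, 2, 1.
Since disjoint cycles commute, ord(σ) = lcm(4, 2, 2) = 4.

4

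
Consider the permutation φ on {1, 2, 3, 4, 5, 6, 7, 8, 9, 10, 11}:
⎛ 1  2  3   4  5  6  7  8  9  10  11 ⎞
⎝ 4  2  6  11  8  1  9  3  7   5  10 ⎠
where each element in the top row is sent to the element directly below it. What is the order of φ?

8

The disjoint-cycle form of φ has cycle lengths 8, 2, 1.
Since disjoint cycles commute, ord(φ) = lcm(8, 2) = 8.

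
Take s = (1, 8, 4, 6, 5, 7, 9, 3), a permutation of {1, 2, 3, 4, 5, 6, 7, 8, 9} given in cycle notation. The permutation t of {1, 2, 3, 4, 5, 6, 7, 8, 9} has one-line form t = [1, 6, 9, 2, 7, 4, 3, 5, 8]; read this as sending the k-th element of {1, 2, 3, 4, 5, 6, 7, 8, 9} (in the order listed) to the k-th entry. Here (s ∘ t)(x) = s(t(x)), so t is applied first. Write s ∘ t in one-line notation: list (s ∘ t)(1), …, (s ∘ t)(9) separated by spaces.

Chase each element through t then s: 1 → 1 → 8; 2 → 6 → 5; 3 → 9 → 3; 4 → 2 → 2; 5 → 7 → 9; 6 → 4 → 6; 7 → 3 → 1; 8 → 5 → 7; 9 → 8 → 4.
So s ∘ t in one-line form is 8 5 3 2 9 6 1 7 4.

8 5 3 2 9 6 1 7 4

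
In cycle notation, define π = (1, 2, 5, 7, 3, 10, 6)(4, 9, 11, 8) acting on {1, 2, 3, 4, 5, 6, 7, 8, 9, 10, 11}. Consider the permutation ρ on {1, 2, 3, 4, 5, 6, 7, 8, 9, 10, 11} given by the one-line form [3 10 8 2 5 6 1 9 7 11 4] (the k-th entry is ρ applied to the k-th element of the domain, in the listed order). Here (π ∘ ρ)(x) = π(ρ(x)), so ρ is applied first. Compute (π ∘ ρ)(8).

11

First apply ρ: ρ(8) = 9, then π(9) = 11. Thus (π ∘ ρ)(8) = 11.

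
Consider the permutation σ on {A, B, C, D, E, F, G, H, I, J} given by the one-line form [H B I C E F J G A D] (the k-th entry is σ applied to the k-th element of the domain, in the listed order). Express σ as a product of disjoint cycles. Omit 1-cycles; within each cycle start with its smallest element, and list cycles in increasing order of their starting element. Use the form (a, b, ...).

Start at A and follow images: A → H → G → J → D → C → I → A, giving the cycle (A, H, G, J, D, C, I).
Repeating from the next unused element and collecting all non-trivial cycles gives (A, H, G, J, D, C, I).

(A, H, G, J, D, C, I)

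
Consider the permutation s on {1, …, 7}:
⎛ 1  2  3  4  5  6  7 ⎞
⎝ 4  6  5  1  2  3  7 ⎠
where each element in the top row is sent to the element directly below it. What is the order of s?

The disjoint-cycle form of s has cycle lengths 4, 2, 1.
Since disjoint cycles commute, ord(s) = lcm(4, 2) = 4.

4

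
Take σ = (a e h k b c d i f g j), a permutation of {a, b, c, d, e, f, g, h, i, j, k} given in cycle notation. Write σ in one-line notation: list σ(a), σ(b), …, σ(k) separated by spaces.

e c d i h g j k f a b

Image by image: a→e, b→c, c→d, d→i, e→h, f→g, g→j, h→k, i→f, j→a, k→b.
Listing these in domain order gives e c d i h g j k f a b.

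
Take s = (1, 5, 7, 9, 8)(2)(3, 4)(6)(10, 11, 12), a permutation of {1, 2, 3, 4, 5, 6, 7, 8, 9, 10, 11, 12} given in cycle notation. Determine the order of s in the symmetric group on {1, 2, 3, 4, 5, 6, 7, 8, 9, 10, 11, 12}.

30

The cycle type of s is (5, 3, 2, 1, 1).
The order of s is the least common multiple of its cycle lengths: lcm(5, 3, 2) = 30.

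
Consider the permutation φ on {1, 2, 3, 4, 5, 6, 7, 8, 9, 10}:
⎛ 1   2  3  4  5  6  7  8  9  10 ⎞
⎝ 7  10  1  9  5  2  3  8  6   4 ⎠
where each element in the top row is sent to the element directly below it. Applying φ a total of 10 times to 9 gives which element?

Tracing 9 → 6 → … returns to 9 after 5 steps, so 9 lies in a 5-cycle (2, 10, 4, 9, 6).
On a 5-cycle, φ^5 is the identity, so φ^10 = φ^0 there (10 ≡ 0 mod 5).
So φ^10(9) = 9.

9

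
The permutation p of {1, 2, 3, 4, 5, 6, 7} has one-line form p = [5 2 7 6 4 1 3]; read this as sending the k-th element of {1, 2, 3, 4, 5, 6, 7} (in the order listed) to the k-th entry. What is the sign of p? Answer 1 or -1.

1

In disjoint-cycle form the cycle lengths are 4, 2, 1.
A cycle of length ℓ contributes ℓ−1 transpositions, so p is a product of 3 + 1 = 4 transpositions — even.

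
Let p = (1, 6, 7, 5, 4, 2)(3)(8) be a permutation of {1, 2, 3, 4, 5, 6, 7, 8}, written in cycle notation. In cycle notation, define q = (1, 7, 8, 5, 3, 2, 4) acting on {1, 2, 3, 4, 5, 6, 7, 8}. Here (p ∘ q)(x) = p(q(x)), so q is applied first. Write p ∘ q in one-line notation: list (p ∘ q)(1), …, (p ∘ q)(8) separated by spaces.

Chase each element through q then p: 1 → 7 → 5; 2 → 4 → 2; 3 → 2 → 1; 4 → 1 → 6; 5 → 3 → 3; 6 → 6 → 7; 7 → 8 → 8; 8 → 5 → 4.
Collecting the images, p ∘ q = [5 2 1 6 3 7 8 4].

5 2 1 6 3 7 8 4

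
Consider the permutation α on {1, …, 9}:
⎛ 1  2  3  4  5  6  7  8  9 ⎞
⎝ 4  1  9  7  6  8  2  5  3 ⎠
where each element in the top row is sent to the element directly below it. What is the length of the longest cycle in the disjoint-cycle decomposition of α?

4

Decomposing into disjoint cycles gives (1 4 7 2)(3 9)(5 6 8); the longest has length 4.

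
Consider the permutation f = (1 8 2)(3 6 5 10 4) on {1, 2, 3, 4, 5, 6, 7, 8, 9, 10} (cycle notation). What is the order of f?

15

The cycle type of f is (5, 3, 1, 1).
The order of f is the least common multiple of its cycle lengths: lcm(5, 3) = 15.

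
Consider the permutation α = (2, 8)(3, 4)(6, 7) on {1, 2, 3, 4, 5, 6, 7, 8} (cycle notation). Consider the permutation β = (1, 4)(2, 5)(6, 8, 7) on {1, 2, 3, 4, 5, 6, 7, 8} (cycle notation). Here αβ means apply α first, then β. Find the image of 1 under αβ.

4

First apply α: α(1) = 1, then β(1) = 4. Thus (αβ)(1) = 4.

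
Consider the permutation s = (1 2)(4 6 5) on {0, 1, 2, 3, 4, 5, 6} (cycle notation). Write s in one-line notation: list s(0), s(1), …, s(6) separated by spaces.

Each element maps to the next entry in its cycle (wrapping to the front): 0↦0, 1↦2, 2↦1, 3↦3, 4↦6, 5↦4, 6↦5.
So the one-line form is 0 2 1 3 6 4 5.

0 2 1 3 6 4 5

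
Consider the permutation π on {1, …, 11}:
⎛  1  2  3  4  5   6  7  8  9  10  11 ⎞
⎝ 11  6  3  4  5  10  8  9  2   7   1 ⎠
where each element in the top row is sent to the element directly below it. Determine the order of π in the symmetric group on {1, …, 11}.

Writing π as disjoint cycles, the cycle lengths are 6, 2, 1, 1, 1.
Since disjoint cycles commute, ord(π) = lcm(6, 2) = 6.

6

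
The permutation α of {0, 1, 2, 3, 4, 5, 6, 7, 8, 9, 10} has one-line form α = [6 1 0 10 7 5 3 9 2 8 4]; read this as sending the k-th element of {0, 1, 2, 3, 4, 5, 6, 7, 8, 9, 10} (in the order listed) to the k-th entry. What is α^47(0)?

Tracing 0 → 6 → … returns to 0 after 9 steps, so 0 lies in a 9-cycle (0 6 3 10 4 7 9 8 2).
Powers repeat with period 9 on this cycle, and 47 mod 9 = 2, so α^47(0) = α^2(0).
Advancing 2 steps from 0: 0 → 6 → 3.

3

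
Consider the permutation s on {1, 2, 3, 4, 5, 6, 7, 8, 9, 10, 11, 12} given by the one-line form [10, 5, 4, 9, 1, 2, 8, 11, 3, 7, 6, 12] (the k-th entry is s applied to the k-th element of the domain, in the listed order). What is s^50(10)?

8

Tracing 10 → 7 → … returns to 10 after 8 steps, so 10 lies in an 8-cycle (1 10 7 8 11 6 2 5).
Since the cycle has length 8, s^50 acts on it the same as s^2 (50 mod 8 = 2).
Advancing 2 steps from 10: 10 → 7 → 8.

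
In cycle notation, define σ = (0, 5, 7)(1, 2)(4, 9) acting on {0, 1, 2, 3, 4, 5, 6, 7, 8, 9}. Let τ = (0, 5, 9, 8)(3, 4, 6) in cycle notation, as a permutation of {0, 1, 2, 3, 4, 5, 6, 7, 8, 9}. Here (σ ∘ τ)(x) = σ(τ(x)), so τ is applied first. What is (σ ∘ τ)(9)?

First apply τ: τ(9) = 8, then σ(8) = 8. Thus (σ ∘ τ)(9) = 8.

8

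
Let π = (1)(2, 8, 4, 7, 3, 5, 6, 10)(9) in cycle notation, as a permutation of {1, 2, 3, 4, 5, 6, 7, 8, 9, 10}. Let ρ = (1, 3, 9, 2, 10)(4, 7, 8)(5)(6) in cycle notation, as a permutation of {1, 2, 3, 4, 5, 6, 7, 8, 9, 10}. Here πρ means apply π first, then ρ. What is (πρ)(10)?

(πρ)(10) = ρ(π(10)). π(10) = 2, then ρ(2) = 10. So (πρ)(10) = 10.

10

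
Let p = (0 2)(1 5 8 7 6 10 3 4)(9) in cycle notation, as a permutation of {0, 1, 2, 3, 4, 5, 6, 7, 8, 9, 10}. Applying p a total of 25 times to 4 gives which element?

4 lies in the 8-cycle (1 5 8 7 6 10 3 4).
On an 8-cycle, p^8 is the identity, so p^25 = p^1 there (25 ≡ 1 mod 8).
Advancing 1 step from 4: 4 → 1.

1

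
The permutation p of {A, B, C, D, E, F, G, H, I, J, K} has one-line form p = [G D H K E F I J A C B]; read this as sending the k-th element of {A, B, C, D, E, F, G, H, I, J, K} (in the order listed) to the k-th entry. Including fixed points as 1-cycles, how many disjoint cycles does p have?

5

The cycle decomposition is (A, G, I)(B, D, K)(C, H, J)(E)(F), which has 5 cycles (counting 1-cycles).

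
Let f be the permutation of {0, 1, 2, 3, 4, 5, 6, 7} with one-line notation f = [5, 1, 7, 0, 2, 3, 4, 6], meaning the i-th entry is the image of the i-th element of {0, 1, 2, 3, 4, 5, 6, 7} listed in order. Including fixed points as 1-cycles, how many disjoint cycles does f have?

3

The cycle decomposition is (0, 5, 3)(1)(2, 7, 6, 4), which has 3 cycles (counting 1-cycles).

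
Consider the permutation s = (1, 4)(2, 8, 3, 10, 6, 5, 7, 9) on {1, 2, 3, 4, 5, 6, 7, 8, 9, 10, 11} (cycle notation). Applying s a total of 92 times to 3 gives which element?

3 lies in the 8-cycle (2, 8, 3, 10, 6, 5, 7, 9).
On an 8-cycle, s^8 is the identity, so s^92 = s^4 there (92 ≡ 4 mod 8).
Stepping 4 places around the cycle: 3 → 10 → 6 → 5 → 7.

7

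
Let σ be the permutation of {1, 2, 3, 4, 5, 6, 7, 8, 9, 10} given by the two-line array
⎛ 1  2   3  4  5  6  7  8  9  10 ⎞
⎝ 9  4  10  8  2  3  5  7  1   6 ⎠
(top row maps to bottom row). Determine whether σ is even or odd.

In disjoint-cycle form the cycle lengths are 5, 3, 2.
A cycle is odd iff its length is even; σ has 1 even-length cycle, so sgn(σ) = (−1)^1 and σ is odd.

odd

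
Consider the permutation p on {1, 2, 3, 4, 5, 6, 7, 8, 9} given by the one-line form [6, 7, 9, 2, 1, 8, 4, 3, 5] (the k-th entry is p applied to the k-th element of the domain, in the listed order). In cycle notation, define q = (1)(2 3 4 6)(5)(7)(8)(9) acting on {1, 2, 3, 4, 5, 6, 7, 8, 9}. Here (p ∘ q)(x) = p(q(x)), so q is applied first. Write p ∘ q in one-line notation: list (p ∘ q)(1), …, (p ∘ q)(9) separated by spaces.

(p ∘ q)(x) = p(q(x)). Computing each image: p(q(1)) = p(1) = 6, p(q(2)) = p(3) = 9, p(q(3)) = p(4) = 2, p(q(4)) = p(6) = 8, p(q(5)) = p(5) = 1, p(q(6)) = p(2) = 7, p(q(7)) = p(7) = 4, p(q(8)) = p(8) = 3, p(q(9)) = p(9) = 5.
Hence p ∘ q = [6 9 2 8 1 7 4 3 5].

6 9 2 8 1 7 4 3 5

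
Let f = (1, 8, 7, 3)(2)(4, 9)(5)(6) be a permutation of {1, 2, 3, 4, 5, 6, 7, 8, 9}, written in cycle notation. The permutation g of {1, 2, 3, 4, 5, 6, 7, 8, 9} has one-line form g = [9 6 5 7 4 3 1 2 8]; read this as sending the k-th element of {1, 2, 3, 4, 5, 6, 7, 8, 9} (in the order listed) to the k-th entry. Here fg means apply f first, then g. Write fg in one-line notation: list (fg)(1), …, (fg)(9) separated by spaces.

2 6 9 8 4 3 5 1 7

(fg)(x) = g(f(x)). Computing each image: g(f(1)) = g(8) = 2, g(f(2)) = g(2) = 6, g(f(3)) = g(1) = 9, g(f(4)) = g(9) = 8, g(f(5)) = g(5) = 4, g(f(6)) = g(6) = 3, g(f(7)) = g(3) = 5, g(f(8)) = g(7) = 1, g(f(9)) = g(4) = 7.
Hence fg = [2 6 9 8 4 3 5 1 7].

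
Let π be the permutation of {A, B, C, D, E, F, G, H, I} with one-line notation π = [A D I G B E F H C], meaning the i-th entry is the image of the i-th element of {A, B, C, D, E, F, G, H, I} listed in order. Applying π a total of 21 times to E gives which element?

B

Tracing E → B → … returns to E after 5 steps, so E lies in a 5-cycle (B D G F E).
Powers repeat with period 5 on this cycle, and 21 mod 5 = 1, so π^21(E) = π^1(E).
Stepping 1 place around the cycle: E → B.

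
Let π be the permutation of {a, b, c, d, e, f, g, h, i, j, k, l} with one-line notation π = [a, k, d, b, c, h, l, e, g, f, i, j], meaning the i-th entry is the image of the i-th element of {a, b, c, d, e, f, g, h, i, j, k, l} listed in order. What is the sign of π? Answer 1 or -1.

1

In disjoint-cycle form the cycle lengths are 11, 1.
A cycle of length ℓ contributes ℓ−1 transpositions, so π is a product of 10 transpositions — even.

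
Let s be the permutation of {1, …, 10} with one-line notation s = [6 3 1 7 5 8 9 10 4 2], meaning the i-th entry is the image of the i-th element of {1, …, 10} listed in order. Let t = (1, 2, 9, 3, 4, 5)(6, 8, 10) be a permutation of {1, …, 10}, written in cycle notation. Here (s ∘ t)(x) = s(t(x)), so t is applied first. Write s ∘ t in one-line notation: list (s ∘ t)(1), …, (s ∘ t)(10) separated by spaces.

3 4 7 5 6 10 9 2 1 8

(s ∘ t)(x) = s(t(x)). Computing each image: s(t(1)) = s(2) = 3, s(t(2)) = s(9) = 4, s(t(3)) = s(4) = 7, s(t(4)) = s(5) = 5, s(t(5)) = s(1) = 6, s(t(6)) = s(8) = 10, s(t(7)) = s(7) = 9, s(t(8)) = s(10) = 2, s(t(9)) = s(3) = 1, s(t(10)) = s(6) = 8.
Hence s ∘ t = [3 4 7 5 6 10 9 2 1 8].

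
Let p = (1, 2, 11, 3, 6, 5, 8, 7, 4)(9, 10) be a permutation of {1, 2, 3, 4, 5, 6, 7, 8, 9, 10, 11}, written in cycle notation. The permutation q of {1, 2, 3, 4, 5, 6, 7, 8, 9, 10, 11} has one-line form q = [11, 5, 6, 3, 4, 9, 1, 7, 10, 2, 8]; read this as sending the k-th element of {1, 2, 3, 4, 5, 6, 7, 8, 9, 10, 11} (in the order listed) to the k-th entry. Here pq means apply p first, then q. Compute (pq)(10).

p(10) = 9, then q(9) = 10; composing gives (pq)(10) = 10.

10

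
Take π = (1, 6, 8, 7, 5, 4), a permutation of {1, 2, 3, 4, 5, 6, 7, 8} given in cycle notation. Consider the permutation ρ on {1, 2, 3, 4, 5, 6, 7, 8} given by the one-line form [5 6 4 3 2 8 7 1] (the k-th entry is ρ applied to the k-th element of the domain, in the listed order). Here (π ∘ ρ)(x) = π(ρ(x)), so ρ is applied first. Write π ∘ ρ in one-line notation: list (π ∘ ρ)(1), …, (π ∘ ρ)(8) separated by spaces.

For each element, apply ρ then π: 1 → 5 → 4; 2 → 6 → 8; 3 → 4 → 1; 4 → 3 → 3; 5 → 2 → 2; 6 → 8 → 7; 7 → 7 → 5; 8 → 1 → 6.
So π ∘ ρ in one-line form is 4 8 1 3 2 7 5 6.

4 8 1 3 2 7 5 6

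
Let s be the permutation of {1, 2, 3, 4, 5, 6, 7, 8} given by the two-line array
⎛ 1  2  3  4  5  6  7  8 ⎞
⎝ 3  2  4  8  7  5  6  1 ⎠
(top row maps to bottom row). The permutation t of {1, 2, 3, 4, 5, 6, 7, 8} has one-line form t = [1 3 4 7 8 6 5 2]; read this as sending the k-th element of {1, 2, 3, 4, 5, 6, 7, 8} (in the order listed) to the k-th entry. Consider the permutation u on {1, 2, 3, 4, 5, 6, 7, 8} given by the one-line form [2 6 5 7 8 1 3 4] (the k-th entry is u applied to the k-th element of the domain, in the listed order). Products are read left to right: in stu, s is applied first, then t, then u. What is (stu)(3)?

3

Apply the permutations in order: s(3) = 4, then t(4) = 7, then u(7) = 3. So (stu)(3) = 3.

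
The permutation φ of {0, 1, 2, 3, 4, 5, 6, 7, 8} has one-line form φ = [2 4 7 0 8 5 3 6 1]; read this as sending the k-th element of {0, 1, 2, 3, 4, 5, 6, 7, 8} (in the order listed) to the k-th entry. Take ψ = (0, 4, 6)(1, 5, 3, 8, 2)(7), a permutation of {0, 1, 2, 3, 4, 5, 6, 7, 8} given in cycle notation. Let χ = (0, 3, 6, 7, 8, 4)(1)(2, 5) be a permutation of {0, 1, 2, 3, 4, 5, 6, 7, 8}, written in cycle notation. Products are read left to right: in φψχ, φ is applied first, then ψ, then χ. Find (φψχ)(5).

6

(φψχ)(5) = χ(ψ(φ(5))). φ(5) = 5, then ψ(5) = 3, then χ(3) = 6, so the result is 6.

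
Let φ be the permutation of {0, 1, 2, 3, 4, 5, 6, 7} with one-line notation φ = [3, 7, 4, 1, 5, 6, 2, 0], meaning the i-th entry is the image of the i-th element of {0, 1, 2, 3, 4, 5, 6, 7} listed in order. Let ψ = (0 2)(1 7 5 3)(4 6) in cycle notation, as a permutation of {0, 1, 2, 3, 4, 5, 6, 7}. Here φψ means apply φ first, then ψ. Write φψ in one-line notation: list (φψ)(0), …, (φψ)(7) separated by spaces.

1 5 6 7 3 4 0 2

For each element, apply φ then ψ: 0 → 3 → 1; 1 → 7 → 5; 2 → 4 → 6; 3 → 1 → 7; 4 → 5 → 3; 5 → 6 → 4; 6 → 2 → 0; 7 → 0 → 2.
So φψ in one-line form is 1 5 6 7 3 4 0 2.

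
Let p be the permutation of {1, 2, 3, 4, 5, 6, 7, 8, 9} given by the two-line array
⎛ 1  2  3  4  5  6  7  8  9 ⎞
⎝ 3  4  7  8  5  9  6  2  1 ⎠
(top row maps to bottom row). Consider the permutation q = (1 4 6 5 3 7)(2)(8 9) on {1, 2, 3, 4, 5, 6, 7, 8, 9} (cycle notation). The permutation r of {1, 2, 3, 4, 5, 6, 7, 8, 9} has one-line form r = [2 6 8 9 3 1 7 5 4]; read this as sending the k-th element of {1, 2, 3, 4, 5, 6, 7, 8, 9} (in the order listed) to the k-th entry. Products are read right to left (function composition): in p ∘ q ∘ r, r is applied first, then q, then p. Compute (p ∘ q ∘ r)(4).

Apply the permutations in order: r(4) = 9, then q(9) = 8, then p(8) = 2. So (p ∘ q ∘ r)(4) = 2.

2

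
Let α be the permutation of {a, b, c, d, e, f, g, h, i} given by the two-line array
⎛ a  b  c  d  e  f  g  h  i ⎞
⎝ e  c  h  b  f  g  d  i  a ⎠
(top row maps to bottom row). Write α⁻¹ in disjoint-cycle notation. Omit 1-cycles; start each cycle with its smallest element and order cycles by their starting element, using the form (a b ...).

(a i h c b d g f e)

First write α in disjoint cycles: (a e f g d b c h i).
Reversing each cycle (and rotating so the smallest element leads) gives α⁻¹ = (a i h c b d g f e).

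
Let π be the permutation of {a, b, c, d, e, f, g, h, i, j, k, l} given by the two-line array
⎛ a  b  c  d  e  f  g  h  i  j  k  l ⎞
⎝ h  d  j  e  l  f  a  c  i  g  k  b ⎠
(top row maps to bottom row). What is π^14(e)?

Tracing e → l → … returns to e after 4 steps, so e lies in a 4-cycle (b d e l).
Since the cycle has length 4, π^14 acts on it the same as π^2 (14 mod 4 = 2).
Advancing 2 steps from e: e → l → b.

b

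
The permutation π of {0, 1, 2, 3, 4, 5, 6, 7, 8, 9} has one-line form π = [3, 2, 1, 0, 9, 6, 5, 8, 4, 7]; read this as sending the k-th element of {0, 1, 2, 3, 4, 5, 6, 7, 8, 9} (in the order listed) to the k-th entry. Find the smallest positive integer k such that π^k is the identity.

Writing π as disjoint cycles, the cycle lengths are 4, 2, 2, 2.
Since disjoint cycles commute, ord(π) = lcm(4, 2, 2, 2) = 4.

4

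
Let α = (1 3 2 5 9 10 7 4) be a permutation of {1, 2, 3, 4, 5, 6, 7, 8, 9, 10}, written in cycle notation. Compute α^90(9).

7

9 lies in the 8-cycle (1 3 2 5 9 10 7 4).
On an 8-cycle, α^8 is the identity, so α^90 = α^2 there (90 ≡ 2 mod 8).
Advancing 2 steps from 9: 9 → 10 → 7.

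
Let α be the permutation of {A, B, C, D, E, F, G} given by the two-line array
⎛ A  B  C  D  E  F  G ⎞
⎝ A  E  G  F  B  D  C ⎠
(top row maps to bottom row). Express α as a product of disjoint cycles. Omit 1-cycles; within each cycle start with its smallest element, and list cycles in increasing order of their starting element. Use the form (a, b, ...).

(B, E)(C, G)(D, F)

From B: B → E → B, closing the cycle (B, E).
Continuing from each remaining unvisited element yields (B, E)(C, G)(D, F).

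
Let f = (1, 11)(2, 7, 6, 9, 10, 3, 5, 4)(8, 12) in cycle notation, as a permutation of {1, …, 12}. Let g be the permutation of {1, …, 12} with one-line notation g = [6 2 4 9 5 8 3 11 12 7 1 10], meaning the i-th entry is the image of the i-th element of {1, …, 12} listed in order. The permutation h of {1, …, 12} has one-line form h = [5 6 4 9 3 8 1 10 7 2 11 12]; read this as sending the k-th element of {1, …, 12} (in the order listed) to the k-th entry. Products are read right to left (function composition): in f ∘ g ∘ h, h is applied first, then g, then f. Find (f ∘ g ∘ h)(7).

Chase 7: h(7) = 1; g(1) = 6; f(6) = 9. Hence (f ∘ g ∘ h)(7) = 9.

9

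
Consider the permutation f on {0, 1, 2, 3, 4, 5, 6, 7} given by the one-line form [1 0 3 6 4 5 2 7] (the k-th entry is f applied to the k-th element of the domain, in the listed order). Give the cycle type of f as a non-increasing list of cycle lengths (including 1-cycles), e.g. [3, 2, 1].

The disjoint cycles are (0 1)(2 3 6)(4)(5)(7), with lengths 3, 2, 1, 1, 1 in non-increasing order.

[3, 2, 1, 1, 1]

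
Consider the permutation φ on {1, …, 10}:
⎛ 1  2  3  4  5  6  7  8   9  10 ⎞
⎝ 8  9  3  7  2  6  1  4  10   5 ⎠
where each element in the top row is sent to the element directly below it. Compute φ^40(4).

4

Tracing 4 → 7 → … returns to 4 after 4 steps, so 4 lies in a 4-cycle (1 8 4 7).
Since the cycle has length 4, φ^40 acts on it the same as φ^0 (40 mod 4 = 0).
So φ^40(4) = 4.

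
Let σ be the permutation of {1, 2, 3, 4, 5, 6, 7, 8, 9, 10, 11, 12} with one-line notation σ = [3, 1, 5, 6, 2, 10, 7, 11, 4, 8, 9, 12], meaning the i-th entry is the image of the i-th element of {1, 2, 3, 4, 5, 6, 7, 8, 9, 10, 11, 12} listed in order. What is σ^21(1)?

Tracing 1 → 3 → … returns to 1 after 4 steps, so 1 lies in a 4-cycle (1 3 5 2).
Powers repeat with period 4 on this cycle, and 21 mod 4 = 1, so σ^21(1) = σ^1(1).
Stepping 1 place around the cycle: 1 → 3.

3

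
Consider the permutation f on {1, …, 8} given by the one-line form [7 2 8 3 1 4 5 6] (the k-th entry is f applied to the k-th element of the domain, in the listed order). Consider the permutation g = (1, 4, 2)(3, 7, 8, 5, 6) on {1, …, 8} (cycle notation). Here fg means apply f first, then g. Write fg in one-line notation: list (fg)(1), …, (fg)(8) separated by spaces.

(fg)(x) = g(f(x)). Computing each image: g(f(1)) = g(7) = 8, g(f(2)) = g(2) = 1, g(f(3)) = g(8) = 5, g(f(4)) = g(3) = 7, g(f(5)) = g(1) = 4, g(f(6)) = g(4) = 2, g(f(7)) = g(5) = 6, g(f(8)) = g(6) = 3.
Hence fg = [8 1 5 7 4 2 6 3].

8 1 5 7 4 2 6 3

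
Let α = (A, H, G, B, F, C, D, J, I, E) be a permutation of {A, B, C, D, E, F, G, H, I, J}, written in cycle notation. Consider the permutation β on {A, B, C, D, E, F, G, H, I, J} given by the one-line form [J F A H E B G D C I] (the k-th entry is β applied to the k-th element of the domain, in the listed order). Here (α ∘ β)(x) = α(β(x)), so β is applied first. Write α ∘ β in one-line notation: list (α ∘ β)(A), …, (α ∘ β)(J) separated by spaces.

I C H G A F B J D E

(α ∘ β)(x) = α(β(x)). Computing each image: α(β(A)) = α(J) = I, α(β(B)) = α(F) = C, α(β(C)) = α(A) = H, α(β(D)) = α(H) = G, α(β(E)) = α(E) = A, α(β(F)) = α(B) = F, α(β(G)) = α(G) = B, α(β(H)) = α(D) = J, α(β(I)) = α(C) = D, α(β(J)) = α(I) = E.
Hence α ∘ β = [I C H G A F B J D E].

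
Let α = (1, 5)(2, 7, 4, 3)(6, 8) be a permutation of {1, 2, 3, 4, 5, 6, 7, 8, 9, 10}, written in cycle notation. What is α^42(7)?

3

7 lies in the 4-cycle (2, 7, 4, 3).
Since the cycle has length 4, α^42 acts on it the same as α^2 (42 mod 4 = 2).
Stepping 2 places around the cycle: 7 → 4 → 3.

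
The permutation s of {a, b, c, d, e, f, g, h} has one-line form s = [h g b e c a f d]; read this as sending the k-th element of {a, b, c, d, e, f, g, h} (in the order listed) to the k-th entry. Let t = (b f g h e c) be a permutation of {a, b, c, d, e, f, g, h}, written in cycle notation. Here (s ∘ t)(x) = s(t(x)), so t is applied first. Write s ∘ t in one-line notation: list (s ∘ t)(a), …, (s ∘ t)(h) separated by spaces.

(s ∘ t)(x) = s(t(x)). Computing each image: s(t(a)) = s(a) = h, s(t(b)) = s(f) = a, s(t(c)) = s(b) = g, s(t(d)) = s(d) = e, s(t(e)) = s(c) = b, s(t(f)) = s(g) = f, s(t(g)) = s(h) = d, s(t(h)) = s(e) = c.
Hence s ∘ t = [h a g e b f d c].

h a g e b f d c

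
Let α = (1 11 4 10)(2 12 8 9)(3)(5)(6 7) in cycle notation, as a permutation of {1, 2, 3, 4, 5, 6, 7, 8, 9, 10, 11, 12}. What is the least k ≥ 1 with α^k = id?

4

The cycle type of α is (4, 4, 2, 1, 1).
The order is lcm(4, 4, 2) = 4.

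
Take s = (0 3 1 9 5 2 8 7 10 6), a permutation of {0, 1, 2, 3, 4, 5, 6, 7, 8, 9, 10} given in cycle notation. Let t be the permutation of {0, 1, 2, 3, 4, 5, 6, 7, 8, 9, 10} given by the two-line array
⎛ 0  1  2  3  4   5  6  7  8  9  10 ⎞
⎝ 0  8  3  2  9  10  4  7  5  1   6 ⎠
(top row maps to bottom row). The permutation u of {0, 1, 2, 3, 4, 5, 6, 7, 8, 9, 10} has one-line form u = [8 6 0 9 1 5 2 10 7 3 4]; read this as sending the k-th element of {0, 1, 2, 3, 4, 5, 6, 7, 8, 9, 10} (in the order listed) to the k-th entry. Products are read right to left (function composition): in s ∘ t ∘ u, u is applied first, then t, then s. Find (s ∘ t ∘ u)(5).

6

Apply the permutations in order: u(5) = 5, then t(5) = 10, then s(10) = 6. So (s ∘ t ∘ u)(5) = 6.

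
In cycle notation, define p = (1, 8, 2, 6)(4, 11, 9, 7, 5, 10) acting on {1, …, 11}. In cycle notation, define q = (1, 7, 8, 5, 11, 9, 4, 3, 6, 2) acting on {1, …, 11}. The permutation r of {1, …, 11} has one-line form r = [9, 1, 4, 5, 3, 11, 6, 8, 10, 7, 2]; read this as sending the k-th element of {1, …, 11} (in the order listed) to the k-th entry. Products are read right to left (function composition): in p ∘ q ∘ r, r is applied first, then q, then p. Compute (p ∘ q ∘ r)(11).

(p ∘ q ∘ r)(11) = p(q(r(11))). r(11) = 2, then q(2) = 1, then p(1) = 8, so the result is 8.

8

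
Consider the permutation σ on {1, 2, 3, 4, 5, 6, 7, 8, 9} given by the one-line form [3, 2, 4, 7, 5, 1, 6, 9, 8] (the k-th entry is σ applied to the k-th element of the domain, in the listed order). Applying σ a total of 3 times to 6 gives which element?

4

Tracing 6 → 1 → … returns to 6 after 5 steps, so 6 lies in a 5-cycle (1 3 4 7 6).
Stepping 3 places around the cycle: 6 → 1 → 3 → 4.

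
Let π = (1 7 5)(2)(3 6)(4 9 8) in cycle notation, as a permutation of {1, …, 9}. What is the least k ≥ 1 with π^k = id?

6

The cycle type of π is (3, 3, 2, 1).
The order is lcm(3, 3, 2) = 6.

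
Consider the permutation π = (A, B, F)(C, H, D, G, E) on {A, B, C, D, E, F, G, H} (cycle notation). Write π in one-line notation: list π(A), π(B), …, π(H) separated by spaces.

Reading each image from the cycles: A→B, B→F, C→H, D→G, E→C, F→A, G→E, H→D.
So the one-line form is B F H G C A E D.

B F H G C A E D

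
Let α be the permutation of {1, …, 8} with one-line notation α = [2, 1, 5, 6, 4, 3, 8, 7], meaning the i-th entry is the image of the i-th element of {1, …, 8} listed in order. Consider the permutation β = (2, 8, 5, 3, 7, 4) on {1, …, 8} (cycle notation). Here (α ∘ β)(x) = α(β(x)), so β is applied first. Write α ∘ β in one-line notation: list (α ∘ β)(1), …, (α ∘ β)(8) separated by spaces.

2 7 8 1 5 3 6 4

(α ∘ β)(x) = α(β(x)). Computing each image: α(β(1)) = α(1) = 2, α(β(2)) = α(8) = 7, α(β(3)) = α(7) = 8, α(β(4)) = α(2) = 1, α(β(5)) = α(3) = 5, α(β(6)) = α(6) = 3, α(β(7)) = α(4) = 6, α(β(8)) = α(5) = 4.
Hence α ∘ β = [2 7 8 1 5 3 6 4].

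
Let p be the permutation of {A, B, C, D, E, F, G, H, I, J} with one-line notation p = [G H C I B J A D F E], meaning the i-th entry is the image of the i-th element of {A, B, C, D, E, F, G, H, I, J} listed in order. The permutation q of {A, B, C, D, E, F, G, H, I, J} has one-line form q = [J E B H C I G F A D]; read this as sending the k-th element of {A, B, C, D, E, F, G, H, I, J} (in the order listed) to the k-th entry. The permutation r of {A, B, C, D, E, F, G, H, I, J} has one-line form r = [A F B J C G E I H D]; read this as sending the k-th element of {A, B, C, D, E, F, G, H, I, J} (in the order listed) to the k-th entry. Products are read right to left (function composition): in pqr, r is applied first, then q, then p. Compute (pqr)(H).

Apply the permutations in order: r(H) = I, then q(I) = A, then p(A) = G. So (pqr)(H) = G.

G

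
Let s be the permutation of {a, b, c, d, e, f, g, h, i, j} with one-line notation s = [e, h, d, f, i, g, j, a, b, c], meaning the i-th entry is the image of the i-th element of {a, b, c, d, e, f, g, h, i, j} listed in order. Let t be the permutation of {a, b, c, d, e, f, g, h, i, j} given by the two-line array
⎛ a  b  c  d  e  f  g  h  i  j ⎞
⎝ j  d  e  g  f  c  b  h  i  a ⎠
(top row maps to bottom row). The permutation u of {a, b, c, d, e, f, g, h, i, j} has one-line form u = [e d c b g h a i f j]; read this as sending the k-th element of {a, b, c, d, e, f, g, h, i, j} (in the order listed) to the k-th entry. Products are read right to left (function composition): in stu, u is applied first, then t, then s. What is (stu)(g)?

Apply the permutations in order: u(g) = a, then t(a) = j, then s(j) = c. So (stu)(g) = c.

c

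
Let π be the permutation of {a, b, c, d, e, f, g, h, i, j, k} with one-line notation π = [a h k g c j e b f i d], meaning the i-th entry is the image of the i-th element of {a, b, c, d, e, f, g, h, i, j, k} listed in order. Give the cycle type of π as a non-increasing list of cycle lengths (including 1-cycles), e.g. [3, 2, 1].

[5, 3, 2, 1]

The disjoint cycles are (a)(b h)(c k d g e)(f j i), with lengths 5, 3, 2, 1 in non-increasing order.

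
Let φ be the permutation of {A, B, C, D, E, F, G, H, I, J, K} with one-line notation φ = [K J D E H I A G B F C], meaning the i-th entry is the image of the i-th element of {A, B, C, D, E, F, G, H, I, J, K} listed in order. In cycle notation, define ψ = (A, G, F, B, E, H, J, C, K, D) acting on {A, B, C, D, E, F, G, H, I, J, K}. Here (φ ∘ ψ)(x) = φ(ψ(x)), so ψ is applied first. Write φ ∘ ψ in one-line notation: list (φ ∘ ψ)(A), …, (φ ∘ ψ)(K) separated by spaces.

(φ ∘ ψ)(x) = φ(ψ(x)). Computing each image: φ(ψ(A)) = φ(G) = A, φ(ψ(B)) = φ(E) = H, φ(ψ(C)) = φ(K) = C, φ(ψ(D)) = φ(A) = K, φ(ψ(E)) = φ(H) = G, φ(ψ(F)) = φ(B) = J, φ(ψ(G)) = φ(F) = I, φ(ψ(H)) = φ(J) = F, φ(ψ(I)) = φ(I) = B, φ(ψ(J)) = φ(C) = D, φ(ψ(K)) = φ(D) = E.
Hence φ ∘ ψ = [A H C K G J I F B D E].

A H C K G J I F B D E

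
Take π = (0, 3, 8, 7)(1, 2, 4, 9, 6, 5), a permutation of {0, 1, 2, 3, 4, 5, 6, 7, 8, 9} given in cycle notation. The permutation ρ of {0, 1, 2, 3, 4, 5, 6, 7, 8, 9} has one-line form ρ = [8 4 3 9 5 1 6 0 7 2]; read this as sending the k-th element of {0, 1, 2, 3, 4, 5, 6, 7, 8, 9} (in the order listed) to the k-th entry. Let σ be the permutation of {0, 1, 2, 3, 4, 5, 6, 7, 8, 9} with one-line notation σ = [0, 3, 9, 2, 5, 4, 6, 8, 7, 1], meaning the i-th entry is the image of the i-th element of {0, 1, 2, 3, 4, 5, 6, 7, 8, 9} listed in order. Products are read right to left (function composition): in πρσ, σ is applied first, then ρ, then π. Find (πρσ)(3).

(πρσ)(3) = π(ρ(σ(3))). σ(3) = 2, then ρ(2) = 3, then π(3) = 8, so the result is 8.

8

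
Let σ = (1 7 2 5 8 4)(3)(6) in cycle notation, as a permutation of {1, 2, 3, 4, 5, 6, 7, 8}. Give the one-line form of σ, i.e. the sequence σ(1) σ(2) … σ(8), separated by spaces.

Each element maps to the next entry in its cycle (wrapping to the front): 1→7, 2→5, 3→3, 4→1, 5→8, 6→6, 7→2, 8→4.
Listing these in domain order gives 7 5 3 1 8 6 2 4.

7 5 3 1 8 6 2 4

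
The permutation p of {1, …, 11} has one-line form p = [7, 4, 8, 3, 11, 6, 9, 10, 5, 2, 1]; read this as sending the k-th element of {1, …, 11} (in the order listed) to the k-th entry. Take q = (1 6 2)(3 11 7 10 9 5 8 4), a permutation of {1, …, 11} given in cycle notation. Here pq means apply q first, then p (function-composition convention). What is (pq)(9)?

q(9) = 5, then p(5) = 11; composing gives (pq)(9) = 11.

11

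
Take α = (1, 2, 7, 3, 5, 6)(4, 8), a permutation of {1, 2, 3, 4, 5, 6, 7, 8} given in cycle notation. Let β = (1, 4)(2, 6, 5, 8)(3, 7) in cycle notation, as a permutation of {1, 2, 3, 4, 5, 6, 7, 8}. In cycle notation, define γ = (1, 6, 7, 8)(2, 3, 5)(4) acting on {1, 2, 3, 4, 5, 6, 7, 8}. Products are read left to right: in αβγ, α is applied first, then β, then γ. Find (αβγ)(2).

5

Chase 2: α(2) = 7; β(7) = 3; γ(3) = 5. Hence (αβγ)(2) = 5.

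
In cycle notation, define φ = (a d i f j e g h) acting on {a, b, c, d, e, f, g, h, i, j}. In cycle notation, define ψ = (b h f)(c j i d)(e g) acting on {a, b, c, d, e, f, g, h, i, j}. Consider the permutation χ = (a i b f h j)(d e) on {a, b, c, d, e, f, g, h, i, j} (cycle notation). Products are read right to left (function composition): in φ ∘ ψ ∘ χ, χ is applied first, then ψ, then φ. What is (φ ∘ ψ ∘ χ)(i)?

Chase i: χ(i) = b; ψ(b) = h; φ(h) = a. Hence (φ ∘ ψ ∘ χ)(i) = a.

a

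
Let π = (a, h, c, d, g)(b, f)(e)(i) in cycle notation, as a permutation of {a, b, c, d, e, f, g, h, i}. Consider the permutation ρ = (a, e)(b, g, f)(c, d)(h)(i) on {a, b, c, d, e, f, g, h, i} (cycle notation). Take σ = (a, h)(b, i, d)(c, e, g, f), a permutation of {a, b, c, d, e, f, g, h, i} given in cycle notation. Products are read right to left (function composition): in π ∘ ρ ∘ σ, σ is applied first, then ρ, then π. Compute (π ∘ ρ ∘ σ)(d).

a

Apply the permutations in order: σ(d) = b, then ρ(b) = g, then π(g) = a. So (π ∘ ρ ∘ σ)(d) = a.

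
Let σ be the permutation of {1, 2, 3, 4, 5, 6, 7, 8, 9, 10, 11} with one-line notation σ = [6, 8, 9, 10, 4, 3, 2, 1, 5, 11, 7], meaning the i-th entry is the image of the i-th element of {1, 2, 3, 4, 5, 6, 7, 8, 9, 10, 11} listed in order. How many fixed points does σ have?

No element satisfies σ(x) = x, so there are 0 fixed points.

0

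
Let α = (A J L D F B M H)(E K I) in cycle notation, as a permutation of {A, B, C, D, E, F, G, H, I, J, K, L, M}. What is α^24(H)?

H

H lies in the 8-cycle (A J L D F B M H).
Powers repeat with period 8 on this cycle, and 24 mod 8 = 0, so α^24(H) = α^0(H).
So α^24(H) = H.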